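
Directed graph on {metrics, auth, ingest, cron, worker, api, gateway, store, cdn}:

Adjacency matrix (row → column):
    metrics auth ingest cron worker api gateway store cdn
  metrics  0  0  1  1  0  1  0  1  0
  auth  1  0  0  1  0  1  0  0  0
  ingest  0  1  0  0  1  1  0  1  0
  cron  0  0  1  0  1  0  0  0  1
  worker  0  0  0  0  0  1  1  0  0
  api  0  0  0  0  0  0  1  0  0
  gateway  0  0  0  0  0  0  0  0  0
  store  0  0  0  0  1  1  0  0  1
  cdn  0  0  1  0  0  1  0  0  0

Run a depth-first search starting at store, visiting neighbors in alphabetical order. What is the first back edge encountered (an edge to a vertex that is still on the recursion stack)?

DFS from store (visiting neighbors in alphabetical order); mark gray on enter, black on exit:
store gray
  api gray
    gateway gray
    gateway black
  api black
  cdn gray
    cdn→api: api black — skip
    ingest gray
      ingest→api: api black — skip
      auth gray
        auth→api: api black — skip
        cron gray
          cron→cdn: cdn is gray → back edge
First back edge: cron → cdn.

cron→cdn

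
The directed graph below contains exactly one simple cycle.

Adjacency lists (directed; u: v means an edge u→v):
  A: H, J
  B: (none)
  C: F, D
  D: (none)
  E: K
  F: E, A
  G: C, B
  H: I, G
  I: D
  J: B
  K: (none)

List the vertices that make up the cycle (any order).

DFS with gray/black marking from A:
A gray
  H gray
    I gray
      D gray
      D black
    I black
    G gray
      C gray
        F gray
          E gray
            K gray
            K black
          E black
          F→A: A is gray → back edge
Back edge closes the cycle A → H → G → C → F → A; its vertices are {A, C, F, G, H}.

A, C, F, G, H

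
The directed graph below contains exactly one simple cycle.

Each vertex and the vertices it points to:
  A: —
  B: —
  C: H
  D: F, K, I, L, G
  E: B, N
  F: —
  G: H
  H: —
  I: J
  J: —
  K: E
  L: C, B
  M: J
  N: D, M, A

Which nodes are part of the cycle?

D, E, K, N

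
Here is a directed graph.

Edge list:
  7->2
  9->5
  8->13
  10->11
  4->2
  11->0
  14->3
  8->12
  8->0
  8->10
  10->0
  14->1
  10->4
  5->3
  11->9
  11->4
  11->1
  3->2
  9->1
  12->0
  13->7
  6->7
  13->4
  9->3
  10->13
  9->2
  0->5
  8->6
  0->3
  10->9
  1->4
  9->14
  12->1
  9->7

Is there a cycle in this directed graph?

DFS with white/gray/black marking, starting from 5:
5 gray
  3 gray
    2 gray
    2 black
  3 black
5 black
0 gray
  0→5: 5 black — skip
  0→3: 3 black — skip
0 black
1 gray
  4 gray
    4→2: 2 black — skip
  4 black
1 black
6 gray
  7 gray
    7→2: 2 black — skip
  7 black
6 black
8 gray
  13 gray
    13→4: 4 black — skip
    13→7: 7 black — skip
  13 black
  8→0: 0 black — skip
  10 gray
    11 gray
      11→1: 1 black — skip
      11→4: 4 black — skip
      9 gray
        9→5: 5 black — skip
        9→3: 3 black — skip
        14 gray
          14→3: 3 black — skip
          14→1: 1 black — skip
        14 black
        9→7: 7 black — skip
        9→1: 1 black — skip
        9→2: 2 black — skip
      9 black
      11→0: 0 black — skip
    11 black
    10→13: 13 black — skip
    10→4: 4 black — skip
    10→0: 0 black — skip
    10→9: 9 black — skip
  10 black
  12 gray
    12→1: 1 black — skip
    12→0: 0 black — skip
  12 black
  8→6: 6 black — skip
8 black
Every edge goes to a white or black vertex — no back edge, so the graph is acyclic.

No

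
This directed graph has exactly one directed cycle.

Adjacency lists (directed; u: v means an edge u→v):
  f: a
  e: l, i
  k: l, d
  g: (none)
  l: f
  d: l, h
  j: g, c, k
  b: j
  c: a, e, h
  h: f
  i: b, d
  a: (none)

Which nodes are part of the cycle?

b, c, e, i, j

DFS with gray/black marking from j:
j gray
  g gray
  g black
  c gray
    a gray
    a black
    e gray
      l gray
        f gray
          f→a: a black — skip
        f black
      l black
      i gray
        b gray
          b→j: j is gray → back edge
Back edge closes the cycle j → c → e → i → b → j; its vertices are {b, c, e, i, j}.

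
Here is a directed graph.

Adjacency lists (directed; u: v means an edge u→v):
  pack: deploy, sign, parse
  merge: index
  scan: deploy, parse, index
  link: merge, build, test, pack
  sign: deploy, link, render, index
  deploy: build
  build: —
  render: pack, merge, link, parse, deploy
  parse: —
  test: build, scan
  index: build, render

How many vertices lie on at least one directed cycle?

A vertex is on a directed cycle iff it belongs to a strongly connected component of size ≥ 2 (or has a self-loop).
The vertices on cycles are {link, pack, scan, sign, test, index, merge, render} — 8 in total.

8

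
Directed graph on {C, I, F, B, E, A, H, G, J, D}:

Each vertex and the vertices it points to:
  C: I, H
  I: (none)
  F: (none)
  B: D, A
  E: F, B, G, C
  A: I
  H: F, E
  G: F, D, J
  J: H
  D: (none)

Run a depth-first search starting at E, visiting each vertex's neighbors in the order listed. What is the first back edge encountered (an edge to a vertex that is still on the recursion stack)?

DFS from E (visiting each vertex's neighbors in the order listed); mark gray on enter, black on exit:
E gray
  F gray
  F black
  B gray
    D gray
    D black
    A gray
      I gray
      I black
    A black
  B black
  G gray
    G→F: F black — skip
    G→D: D black — skip
    J gray
      H gray
        H→F: F black — skip
        H→E: E is gray → back edge
First back edge: H → E.

H->E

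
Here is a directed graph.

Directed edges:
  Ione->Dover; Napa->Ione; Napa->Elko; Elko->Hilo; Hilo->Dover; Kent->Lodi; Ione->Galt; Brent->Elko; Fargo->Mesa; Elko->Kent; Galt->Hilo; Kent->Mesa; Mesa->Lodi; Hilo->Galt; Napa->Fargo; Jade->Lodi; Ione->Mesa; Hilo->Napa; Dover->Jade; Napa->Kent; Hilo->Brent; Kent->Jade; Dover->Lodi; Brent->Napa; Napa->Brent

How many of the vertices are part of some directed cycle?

6

A vertex is on a directed cycle iff it belongs to a strongly connected component of size ≥ 2 (or has a self-loop).
The vertices on cycles are {Elko, Galt, Hilo, Ione, Napa, Brent} — 6 in total.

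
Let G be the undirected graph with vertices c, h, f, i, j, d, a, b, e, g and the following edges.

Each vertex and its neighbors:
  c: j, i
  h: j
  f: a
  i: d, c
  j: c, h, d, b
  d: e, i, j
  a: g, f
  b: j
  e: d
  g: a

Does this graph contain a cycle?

Yes

DFS, tracking each vertex's parent; an edge to a visited non-parent vertex closes a cycle.
Start from a:
visit a (parent –)
  visit g (parent a)
    g–a: parent, skip
  visit f (parent a)
    f–a: parent, skip
visit c (parent –)
  visit j (parent c)
    j–c: parent, skip
    visit h (parent j)
      h–j: parent, skip
    visit d (parent j)
      visit e (parent d)
        e–d: parent, skip
      visit i (parent d)
        i–d: parent, skip
        i–c: c visited and ≠ parent → cycle
Cycle: c – j – d – i – c.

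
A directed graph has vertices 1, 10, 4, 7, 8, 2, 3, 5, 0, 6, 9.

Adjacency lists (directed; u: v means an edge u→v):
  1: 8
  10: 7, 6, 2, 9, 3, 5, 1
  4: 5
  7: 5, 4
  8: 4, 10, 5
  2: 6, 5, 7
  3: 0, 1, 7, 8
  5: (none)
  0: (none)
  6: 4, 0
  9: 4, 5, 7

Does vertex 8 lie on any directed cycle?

8 is on a cycle iff 8 can reach itself via ≥1 edge.
8 → 10 → 3 → 8 — yes.

Yes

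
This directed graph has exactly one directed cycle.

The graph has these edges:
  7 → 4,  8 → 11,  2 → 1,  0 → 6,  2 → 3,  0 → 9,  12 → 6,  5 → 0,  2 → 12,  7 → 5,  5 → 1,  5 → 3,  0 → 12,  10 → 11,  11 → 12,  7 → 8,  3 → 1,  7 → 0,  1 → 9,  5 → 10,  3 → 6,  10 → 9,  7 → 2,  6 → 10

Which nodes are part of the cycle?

6, 10, 11, 12

DFS with gray/black marking from 10:
10 gray
  9 gray
  9 black
  11 gray
    12 gray
      6 gray
        6→10: 10 is gray → back edge
Back edge closes the cycle 10 → 11 → 12 → 6 → 10; its vertices are {6, 10, 11, 12}.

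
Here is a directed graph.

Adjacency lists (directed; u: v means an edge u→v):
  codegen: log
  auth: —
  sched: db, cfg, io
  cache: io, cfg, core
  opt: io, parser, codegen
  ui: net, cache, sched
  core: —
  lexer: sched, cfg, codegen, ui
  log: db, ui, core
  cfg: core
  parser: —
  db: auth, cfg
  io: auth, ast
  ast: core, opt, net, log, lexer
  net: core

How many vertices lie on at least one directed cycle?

9

A vertex is on a directed cycle iff it belongs to a strongly connected component of size ≥ 2 (or has a self-loop).
The vertices on cycles are {io, ui, ast, log, opt, cache, lexer, sched, codegen} — 9 in total.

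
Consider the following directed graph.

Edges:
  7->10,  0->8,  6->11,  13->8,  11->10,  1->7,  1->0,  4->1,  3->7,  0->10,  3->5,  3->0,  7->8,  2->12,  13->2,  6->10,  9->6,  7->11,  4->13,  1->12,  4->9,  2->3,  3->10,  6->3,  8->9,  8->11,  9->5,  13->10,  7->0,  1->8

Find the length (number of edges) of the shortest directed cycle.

5

For each vertex v, BFS finds the shortest path from v back to v.
The shortest such closed walk is 9 → 6 → 3 → 7 → 8 → 9, length 5.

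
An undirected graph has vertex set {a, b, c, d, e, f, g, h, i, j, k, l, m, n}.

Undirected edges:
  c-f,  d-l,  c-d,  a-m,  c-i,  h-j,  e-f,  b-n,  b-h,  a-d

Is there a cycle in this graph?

DFS, tracking each vertex's parent; an edge to a visited non-parent vertex closes a cycle.
Start from n:
visit n (parent –)
  visit b (parent n)
    b–n: parent, skip
    visit h (parent b)
      h–b: parent, skip
      visit j (parent h)
        j–h: parent, skip
visit a (parent –)
  visit d (parent a)
    d–a: parent, skip
    visit l (parent d)
      l–d: parent, skip
    visit c (parent d)
      visit i (parent c)
        i–c: parent, skip
      c–d: parent, skip
      visit f (parent c)
        f–c: parent, skip
        visit e (parent f)
          e–f: parent, skip
  visit m (parent a)
    m–a: parent, skip
visit g (parent –)
visit k (parent –)
No non-parent visited neighbor found — the graph is a forest.

No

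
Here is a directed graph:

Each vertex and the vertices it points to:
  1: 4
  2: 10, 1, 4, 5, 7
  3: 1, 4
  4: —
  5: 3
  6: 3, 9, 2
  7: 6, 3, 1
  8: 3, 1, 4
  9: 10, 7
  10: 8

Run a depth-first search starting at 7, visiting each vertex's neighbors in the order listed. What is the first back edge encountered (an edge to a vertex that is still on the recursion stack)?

9->7

DFS from 7 (visiting each vertex's neighbors in the order listed); mark gray on enter, black on exit:
7 gray
  6 gray
    3 gray
      1 gray
        4 gray
        4 black
      1 black
      3→4: 4 black — skip
    3 black
    9 gray
      10 gray
        8 gray
          8→3: 3 black — skip
          8→1: 1 black — skip
          8→4: 4 black — skip
        8 black
      10 black
      9→7: 7 is gray → back edge
First back edge: 9 → 7.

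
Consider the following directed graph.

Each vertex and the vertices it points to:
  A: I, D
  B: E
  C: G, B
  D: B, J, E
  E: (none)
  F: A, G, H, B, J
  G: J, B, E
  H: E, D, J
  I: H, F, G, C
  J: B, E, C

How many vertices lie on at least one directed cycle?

A vertex is on a directed cycle iff it belongs to a strongly connected component of size ≥ 2 (or has a self-loop).
The vertices on cycles are {A, C, F, G, I, J} — 6 in total.

6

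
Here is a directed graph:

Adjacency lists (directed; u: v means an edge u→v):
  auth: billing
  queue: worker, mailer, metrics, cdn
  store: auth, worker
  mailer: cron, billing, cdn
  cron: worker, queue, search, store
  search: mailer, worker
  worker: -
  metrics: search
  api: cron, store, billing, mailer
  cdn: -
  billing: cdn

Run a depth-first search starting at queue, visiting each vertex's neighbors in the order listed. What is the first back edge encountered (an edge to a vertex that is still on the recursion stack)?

DFS from queue (visiting each vertex's neighbors in the order listed); mark gray on enter, black on exit:
queue gray
  worker gray
  worker black
  mailer gray
    cron gray
      cron→worker: worker black — skip
      cron→queue: queue is gray → back edge
First back edge: cron → queue.

cron->queue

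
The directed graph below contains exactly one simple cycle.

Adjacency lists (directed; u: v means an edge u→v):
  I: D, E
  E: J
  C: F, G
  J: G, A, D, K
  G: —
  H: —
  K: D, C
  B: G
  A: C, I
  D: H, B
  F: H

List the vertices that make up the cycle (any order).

DFS with gray/black marking from I:
I gray
  D gray
    H gray
    H black
    B gray
      G gray
      G black
    B black
  D black
  E gray
    J gray
      J→G: G black — skip
      A gray
        C gray
          F gray
            F→H: H black — skip
          F black
          C→G: G black — skip
        C black
        A→I: I is gray → back edge
Back edge closes the cycle I → E → J → A → I; its vertices are {A, E, I, J}.

A, E, I, J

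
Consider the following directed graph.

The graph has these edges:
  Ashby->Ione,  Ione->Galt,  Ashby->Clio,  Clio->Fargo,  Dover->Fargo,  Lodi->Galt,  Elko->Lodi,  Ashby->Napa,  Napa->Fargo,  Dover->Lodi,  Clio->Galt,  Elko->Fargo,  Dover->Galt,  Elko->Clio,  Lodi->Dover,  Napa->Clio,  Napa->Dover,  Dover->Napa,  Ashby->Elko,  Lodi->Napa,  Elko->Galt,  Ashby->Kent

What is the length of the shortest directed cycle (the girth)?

2

For each vertex v, BFS finds the shortest path from v back to v.
The shortest such closed walk is Lodi → Dover → Lodi, length 2.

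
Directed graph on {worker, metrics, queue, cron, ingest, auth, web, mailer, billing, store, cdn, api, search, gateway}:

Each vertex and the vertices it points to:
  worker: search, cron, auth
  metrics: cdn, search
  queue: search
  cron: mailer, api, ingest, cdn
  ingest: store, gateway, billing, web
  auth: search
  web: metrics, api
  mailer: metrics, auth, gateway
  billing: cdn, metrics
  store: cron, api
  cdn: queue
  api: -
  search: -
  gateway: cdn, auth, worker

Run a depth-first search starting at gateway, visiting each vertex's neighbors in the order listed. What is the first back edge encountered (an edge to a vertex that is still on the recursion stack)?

mailer→gateway

DFS from gateway (visiting each vertex's neighbors in the order listed); mark gray on enter, black on exit:
gateway gray
  cdn gray
    queue gray
      search gray
      search black
    queue black
  cdn black
  auth gray
    auth→search: search black — skip
  auth black
  worker gray
    worker→search: search black — skip
    cron gray
      mailer gray
        metrics gray
          metrics→cdn: cdn black — skip
          metrics→search: search black — skip
        metrics black
        mailer→auth: auth black — skip
        mailer→gateway: gateway is gray → back edge
First back edge: mailer → gateway.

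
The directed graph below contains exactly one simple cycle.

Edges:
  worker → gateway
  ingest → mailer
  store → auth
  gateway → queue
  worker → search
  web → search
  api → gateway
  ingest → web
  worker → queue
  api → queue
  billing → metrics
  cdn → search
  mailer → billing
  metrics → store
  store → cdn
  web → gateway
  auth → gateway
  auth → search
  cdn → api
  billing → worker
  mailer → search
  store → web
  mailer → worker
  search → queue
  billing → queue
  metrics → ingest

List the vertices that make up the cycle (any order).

DFS with gray/black marking from metrics:
metrics gray
  ingest gray
    web gray
      gateway gray
        queue gray
        queue black
      gateway black
      search gray
        search→queue: queue black — skip
      search black
    web black
    mailer gray
      worker gray
        worker→search: search black — skip
        worker→queue: queue black — skip
        worker→gateway: gateway black — skip
      worker black
      billing gray
        billing→queue: queue black — skip
        billing→metrics: metrics is gray → back edge
Back edge closes the cycle metrics → ingest → mailer → billing → metrics; its vertices are {ingest, mailer, billing, metrics}.

ingest, mailer, billing, metrics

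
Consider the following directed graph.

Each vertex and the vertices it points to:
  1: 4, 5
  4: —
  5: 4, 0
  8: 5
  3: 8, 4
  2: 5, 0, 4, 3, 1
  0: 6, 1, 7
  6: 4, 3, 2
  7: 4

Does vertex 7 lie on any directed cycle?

7 lies on a cycle iff there is a path from 7 back to itself.
Exploring from 7, it never reaches itself; equivalently, its strongly connected component is a singleton.

No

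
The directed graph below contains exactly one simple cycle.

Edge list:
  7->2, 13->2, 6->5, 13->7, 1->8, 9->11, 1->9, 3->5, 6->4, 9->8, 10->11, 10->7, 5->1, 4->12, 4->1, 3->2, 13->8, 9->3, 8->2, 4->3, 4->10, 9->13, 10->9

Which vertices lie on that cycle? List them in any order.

DFS with gray/black marking from 3:
3 gray
  2 gray
  2 black
  5 gray
    1 gray
      9 gray
        8 gray
          8→2: 2 black — skip
        8 black
        11 gray
        11 black
        13 gray
          7 gray
            7→2: 2 black — skip
          7 black
          13→2: 2 black — skip
          13→8: 8 black — skip
        13 black
        9→3: 3 is gray → back edge
Back edge closes the cycle 3 → 5 → 1 → 9 → 3; its vertices are {1, 3, 5, 9}.

1, 3, 5, 9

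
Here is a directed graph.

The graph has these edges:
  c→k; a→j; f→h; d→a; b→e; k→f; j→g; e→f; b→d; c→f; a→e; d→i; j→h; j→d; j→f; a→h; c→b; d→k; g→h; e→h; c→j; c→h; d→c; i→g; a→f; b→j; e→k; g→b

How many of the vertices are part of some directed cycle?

A vertex is on a directed cycle iff it belongs to a strongly connected component of size ≥ 2 (or has a self-loop).
The vertices on cycles are {a, b, c, d, g, i, j} — 7 in total.

7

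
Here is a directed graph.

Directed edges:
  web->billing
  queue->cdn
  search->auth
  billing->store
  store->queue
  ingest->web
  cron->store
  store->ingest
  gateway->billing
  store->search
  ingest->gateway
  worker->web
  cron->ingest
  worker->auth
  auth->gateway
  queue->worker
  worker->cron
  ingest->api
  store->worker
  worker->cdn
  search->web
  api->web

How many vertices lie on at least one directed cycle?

11

A vertex is on a directed cycle iff it belongs to a strongly connected component of size ≥ 2 (or has a self-loop).
The vertices on cycles are {api, web, auth, cron, queue, store, ingest, search, worker, billing, gateway} — 11 in total.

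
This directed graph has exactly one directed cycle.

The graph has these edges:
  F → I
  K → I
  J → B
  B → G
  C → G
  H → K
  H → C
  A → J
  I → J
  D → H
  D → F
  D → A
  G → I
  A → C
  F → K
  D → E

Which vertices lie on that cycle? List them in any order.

B, G, I, J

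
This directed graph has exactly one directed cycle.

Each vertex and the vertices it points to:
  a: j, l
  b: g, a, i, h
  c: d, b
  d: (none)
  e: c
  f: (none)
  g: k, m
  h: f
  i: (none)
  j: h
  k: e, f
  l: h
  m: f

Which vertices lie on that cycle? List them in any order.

b, c, e, g, k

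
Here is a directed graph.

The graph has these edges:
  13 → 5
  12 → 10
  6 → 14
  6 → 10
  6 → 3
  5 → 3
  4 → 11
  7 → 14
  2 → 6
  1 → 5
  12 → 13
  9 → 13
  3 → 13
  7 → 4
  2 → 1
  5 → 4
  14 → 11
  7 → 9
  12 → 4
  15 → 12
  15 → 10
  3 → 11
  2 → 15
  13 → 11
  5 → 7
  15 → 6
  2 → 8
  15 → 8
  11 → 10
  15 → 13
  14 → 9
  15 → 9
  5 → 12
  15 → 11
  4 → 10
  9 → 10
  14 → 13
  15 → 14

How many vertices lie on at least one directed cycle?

A vertex is on a directed cycle iff it belongs to a strongly connected component of size ≥ 2 (or has a self-loop).
The vertices on cycles are {3, 5, 7, 9, 12, 13, 14} — 7 in total.

7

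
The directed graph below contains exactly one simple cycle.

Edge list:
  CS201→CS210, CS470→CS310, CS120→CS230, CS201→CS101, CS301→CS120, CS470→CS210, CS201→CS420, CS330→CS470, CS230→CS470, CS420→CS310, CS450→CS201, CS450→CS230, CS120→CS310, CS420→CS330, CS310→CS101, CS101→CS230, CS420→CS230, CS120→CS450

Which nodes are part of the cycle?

CS101, CS230, CS310, CS470

DFS with gray/black marking from CS310:
CS310 gray
  CS101 gray
    CS230 gray
      CS470 gray
        CS210 gray
        CS210 black
        CS470→CS310: CS310 is gray → back edge
Back edge closes the cycle CS310 → CS101 → CS230 → CS470 → CS310; its vertices are {CS101, CS230, CS310, CS470}.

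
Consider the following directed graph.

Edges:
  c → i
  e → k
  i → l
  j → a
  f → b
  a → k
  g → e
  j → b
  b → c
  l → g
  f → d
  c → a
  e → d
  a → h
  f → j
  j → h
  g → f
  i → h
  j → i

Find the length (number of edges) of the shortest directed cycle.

5

For each vertex v, BFS finds the shortest path from v back to v.
The shortest such closed walk is l → g → f → j → i → l, length 5.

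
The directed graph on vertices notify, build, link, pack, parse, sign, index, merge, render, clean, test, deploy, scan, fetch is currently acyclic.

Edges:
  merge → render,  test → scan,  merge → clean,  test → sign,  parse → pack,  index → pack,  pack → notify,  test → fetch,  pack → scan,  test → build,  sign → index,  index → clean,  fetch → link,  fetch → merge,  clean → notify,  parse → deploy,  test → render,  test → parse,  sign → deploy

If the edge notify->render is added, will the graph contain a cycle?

No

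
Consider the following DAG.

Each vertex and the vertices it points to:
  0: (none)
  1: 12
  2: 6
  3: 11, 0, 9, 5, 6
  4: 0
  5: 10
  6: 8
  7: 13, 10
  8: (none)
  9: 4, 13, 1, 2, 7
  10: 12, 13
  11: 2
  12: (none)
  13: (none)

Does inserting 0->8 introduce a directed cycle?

Adding 0→8 creates a cycle iff 8 can already reach 0.
Explore from 8: no path reaches 0. The graph stays acyclic.

No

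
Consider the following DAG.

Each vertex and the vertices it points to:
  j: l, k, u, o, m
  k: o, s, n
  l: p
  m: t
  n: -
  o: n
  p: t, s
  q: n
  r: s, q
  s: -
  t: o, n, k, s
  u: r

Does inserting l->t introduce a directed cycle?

Adding l→t creates a cycle iff t can already reach l.
Explore from t: no path reaches l. The graph stays acyclic.

No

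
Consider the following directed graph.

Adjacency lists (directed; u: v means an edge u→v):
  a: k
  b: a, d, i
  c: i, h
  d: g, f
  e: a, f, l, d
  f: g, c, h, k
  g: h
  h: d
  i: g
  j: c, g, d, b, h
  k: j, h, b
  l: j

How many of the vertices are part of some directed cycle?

10

A vertex is on a directed cycle iff it belongs to a strongly connected component of size ≥ 2 (or has a self-loop).
The vertices on cycles are {a, b, c, d, f, g, h, i, j, k} — 10 in total.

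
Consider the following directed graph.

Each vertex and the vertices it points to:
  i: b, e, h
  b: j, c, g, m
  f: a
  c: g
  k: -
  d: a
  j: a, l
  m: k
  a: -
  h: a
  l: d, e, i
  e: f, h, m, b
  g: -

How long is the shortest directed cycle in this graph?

For each vertex v, BFS finds the shortest path from v back to v.
The shortest such closed walk is e → b → j → l → e, length 4.

4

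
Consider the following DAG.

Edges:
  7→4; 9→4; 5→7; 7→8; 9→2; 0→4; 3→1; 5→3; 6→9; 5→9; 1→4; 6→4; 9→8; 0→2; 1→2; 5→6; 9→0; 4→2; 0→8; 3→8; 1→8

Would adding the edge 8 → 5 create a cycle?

Yes

Adding 8→5 creates a cycle iff 5 can already reach 8.
Path from 5: 5 → 7 → 8.
So 5 → … → 8 → 5 is a cycle.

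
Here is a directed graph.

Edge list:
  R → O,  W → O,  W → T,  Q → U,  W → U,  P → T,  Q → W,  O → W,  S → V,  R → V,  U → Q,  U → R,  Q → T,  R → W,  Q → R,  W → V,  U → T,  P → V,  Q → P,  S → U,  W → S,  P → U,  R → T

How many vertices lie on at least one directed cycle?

7

A vertex is on a directed cycle iff it belongs to a strongly connected component of size ≥ 2 (or has a self-loop).
The vertices on cycles are {O, P, Q, R, S, U, W} — 7 in total.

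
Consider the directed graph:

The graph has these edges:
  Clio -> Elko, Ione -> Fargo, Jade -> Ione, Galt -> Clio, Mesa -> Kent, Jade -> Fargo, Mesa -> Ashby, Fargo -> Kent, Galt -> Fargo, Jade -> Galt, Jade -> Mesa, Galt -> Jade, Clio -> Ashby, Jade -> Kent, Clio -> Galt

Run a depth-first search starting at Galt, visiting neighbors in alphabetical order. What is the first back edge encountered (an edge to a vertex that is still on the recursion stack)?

Clio→Galt

DFS from Galt (visiting neighbors in alphabetical order); mark gray on enter, black on exit:
Galt gray
  Clio gray
    Ashby gray
    Ashby black
    Elko gray
    Elko black
    Clio→Galt: Galt is gray → back edge
First back edge: Clio → Galt.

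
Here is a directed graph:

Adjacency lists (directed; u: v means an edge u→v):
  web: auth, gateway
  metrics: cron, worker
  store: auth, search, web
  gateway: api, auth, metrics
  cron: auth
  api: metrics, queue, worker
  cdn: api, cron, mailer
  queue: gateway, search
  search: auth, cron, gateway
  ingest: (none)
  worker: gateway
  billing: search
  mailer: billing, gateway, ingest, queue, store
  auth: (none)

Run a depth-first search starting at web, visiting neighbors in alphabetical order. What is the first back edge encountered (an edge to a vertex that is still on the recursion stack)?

worker->gateway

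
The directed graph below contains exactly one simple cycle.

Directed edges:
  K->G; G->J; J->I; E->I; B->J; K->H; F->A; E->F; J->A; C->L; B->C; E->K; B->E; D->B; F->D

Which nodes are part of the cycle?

B, D, E, F

DFS with gray/black marking from D:
D gray
  B gray
    C gray
      L gray
      L black
    C black
    E gray
      K gray
        H gray
        H black
        G gray
          J gray
            I gray
            I black
            A gray
            A black
          J black
        G black
      K black
      E→I: I black — skip
      F gray
        F→A: A black — skip
        F→D: D is gray → back edge
Back edge closes the cycle D → B → E → F → D; its vertices are {B, D, E, F}.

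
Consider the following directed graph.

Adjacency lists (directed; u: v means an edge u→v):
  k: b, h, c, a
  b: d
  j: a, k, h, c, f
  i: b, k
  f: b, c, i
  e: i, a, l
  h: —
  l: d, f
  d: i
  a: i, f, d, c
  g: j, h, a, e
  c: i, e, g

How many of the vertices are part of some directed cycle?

11

A vertex is on a directed cycle iff it belongs to a strongly connected component of size ≥ 2 (or has a self-loop).
The vertices on cycles are {a, b, c, d, e, f, g, i, j, k, l} — 11 in total.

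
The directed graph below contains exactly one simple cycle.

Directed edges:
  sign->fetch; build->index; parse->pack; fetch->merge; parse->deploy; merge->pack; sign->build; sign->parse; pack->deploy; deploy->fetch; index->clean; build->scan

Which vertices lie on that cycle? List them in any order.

pack, fetch, merge, deploy

DFS with gray/black marking from fetch:
fetch gray
  merge gray
    pack gray
      deploy gray
        deploy→fetch: fetch is gray → back edge
Back edge closes the cycle fetch → merge → pack → deploy → fetch; its vertices are {pack, fetch, merge, deploy}.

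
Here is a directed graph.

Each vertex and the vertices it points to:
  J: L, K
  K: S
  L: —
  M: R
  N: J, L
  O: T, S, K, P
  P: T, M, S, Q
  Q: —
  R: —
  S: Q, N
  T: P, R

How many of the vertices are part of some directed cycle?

A vertex is on a directed cycle iff it belongs to a strongly connected component of size ≥ 2 (or has a self-loop).
The vertices on cycles are {J, K, N, P, S, T} — 6 in total.

6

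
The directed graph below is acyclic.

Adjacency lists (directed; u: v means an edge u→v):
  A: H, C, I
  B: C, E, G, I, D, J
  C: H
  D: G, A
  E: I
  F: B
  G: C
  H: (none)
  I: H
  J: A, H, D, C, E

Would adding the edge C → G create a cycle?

Yes

Adding C→G creates a cycle iff G can already reach C.
Path from G: G → C.
So G → … → C → G is a cycle.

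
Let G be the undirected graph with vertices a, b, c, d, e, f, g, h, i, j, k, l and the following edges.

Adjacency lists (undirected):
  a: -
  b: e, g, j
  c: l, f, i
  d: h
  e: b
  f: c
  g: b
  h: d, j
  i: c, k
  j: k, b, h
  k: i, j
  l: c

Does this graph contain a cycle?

No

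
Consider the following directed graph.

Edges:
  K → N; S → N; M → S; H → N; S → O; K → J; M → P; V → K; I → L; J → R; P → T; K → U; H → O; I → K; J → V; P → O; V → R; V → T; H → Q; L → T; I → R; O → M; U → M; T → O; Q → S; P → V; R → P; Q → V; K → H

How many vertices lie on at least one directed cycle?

12

A vertex is on a directed cycle iff it belongs to a strongly connected component of size ≥ 2 (or has a self-loop).
The vertices on cycles are {H, J, K, M, O, P, Q, R, S, T, U, V} — 12 in total.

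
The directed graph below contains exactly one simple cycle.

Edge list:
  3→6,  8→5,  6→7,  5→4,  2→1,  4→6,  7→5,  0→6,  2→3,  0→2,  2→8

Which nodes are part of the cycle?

4, 5, 6, 7

DFS with gray/black marking from 6:
6 gray
  7 gray
    5 gray
      4 gray
        4→6: 6 is gray → back edge
Back edge closes the cycle 6 → 7 → 5 → 4 → 6; its vertices are {4, 5, 6, 7}.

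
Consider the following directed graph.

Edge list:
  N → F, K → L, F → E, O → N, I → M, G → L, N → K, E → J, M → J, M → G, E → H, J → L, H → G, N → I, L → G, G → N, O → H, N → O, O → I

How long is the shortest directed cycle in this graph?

2

For each vertex v, BFS finds the shortest path from v back to v.
The shortest such closed walk is N → O → N, length 2.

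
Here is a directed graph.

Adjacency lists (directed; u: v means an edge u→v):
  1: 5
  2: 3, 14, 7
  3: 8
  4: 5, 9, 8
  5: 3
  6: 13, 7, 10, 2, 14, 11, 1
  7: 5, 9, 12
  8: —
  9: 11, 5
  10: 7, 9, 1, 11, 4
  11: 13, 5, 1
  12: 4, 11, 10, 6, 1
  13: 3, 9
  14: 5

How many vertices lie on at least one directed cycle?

A vertex is on a directed cycle iff it belongs to a strongly connected component of size ≥ 2 (or has a self-loop).
The vertices on cycles are {2, 6, 7, 9, 10, 11, 12, 13} — 8 in total.

8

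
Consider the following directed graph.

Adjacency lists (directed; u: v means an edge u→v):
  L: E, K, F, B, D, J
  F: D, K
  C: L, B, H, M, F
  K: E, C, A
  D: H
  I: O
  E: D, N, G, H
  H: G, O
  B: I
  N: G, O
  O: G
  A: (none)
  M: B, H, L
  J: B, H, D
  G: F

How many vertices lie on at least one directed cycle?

A vertex is on a directed cycle iff it belongs to a strongly connected component of size ≥ 2 (or has a self-loop).
The vertices on cycles are {B, C, D, E, F, G, H, I, J, K, L, M, N, O} — 14 in total.

14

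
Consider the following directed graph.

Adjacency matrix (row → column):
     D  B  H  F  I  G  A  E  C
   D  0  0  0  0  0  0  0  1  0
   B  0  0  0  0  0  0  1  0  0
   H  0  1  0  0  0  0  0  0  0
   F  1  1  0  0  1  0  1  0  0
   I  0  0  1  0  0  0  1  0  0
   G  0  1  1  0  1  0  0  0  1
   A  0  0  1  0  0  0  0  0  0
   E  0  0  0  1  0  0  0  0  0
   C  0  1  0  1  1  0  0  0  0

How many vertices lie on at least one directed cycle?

6

A vertex is on a directed cycle iff it belongs to a strongly connected component of size ≥ 2 (or has a self-loop).
The vertices on cycles are {A, B, D, E, F, H} — 6 in total.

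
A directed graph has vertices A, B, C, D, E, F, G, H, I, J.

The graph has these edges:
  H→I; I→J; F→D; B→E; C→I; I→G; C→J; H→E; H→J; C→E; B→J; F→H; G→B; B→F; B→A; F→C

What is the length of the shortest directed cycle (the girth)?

5

For each vertex v, BFS finds the shortest path from v back to v.
The shortest such closed walk is G → B → F → C → I → G, length 5.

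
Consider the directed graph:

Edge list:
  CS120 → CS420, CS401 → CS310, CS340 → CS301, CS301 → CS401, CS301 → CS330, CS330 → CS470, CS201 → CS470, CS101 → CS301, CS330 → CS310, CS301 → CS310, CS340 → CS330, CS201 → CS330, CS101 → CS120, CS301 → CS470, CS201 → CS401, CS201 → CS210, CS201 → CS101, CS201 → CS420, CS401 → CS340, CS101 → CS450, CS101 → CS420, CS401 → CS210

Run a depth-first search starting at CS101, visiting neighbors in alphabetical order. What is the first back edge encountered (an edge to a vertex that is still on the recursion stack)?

DFS from CS101 (visiting neighbors in alphabetical order); mark gray on enter, black on exit:
CS101 gray
  CS120 gray
    CS420 gray
    CS420 black
  CS120 black
  CS301 gray
    CS310 gray
    CS310 black
    CS330 gray
      CS330→CS310: CS310 black — skip
      CS470 gray
      CS470 black
    CS330 black
    CS401 gray
      CS210 gray
      CS210 black
      CS401→CS310: CS310 black — skip
      CS340 gray
        CS340→CS301: CS301 is gray → back edge
First back edge: CS340 → CS301.

CS340→CS301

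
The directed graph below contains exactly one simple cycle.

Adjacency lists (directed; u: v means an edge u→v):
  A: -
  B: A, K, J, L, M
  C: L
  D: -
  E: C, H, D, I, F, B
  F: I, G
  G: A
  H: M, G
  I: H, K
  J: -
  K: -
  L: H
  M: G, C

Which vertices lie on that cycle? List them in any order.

C, H, L, M

DFS with gray/black marking from C:
C gray
  L gray
    H gray
      M gray
        G gray
          A gray
          A black
        G black
        M→C: C is gray → back edge
Back edge closes the cycle C → L → H → M → C; its vertices are {C, H, L, M}.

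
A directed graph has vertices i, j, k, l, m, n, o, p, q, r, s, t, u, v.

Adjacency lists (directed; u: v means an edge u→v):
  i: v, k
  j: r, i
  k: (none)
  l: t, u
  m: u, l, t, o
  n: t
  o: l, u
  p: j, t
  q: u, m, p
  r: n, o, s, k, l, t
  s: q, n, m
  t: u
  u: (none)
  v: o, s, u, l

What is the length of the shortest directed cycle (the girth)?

For each vertex v, BFS finds the shortest path from v back to v.
The shortest such closed walk is j → r → s → q → p → j, length 5.

5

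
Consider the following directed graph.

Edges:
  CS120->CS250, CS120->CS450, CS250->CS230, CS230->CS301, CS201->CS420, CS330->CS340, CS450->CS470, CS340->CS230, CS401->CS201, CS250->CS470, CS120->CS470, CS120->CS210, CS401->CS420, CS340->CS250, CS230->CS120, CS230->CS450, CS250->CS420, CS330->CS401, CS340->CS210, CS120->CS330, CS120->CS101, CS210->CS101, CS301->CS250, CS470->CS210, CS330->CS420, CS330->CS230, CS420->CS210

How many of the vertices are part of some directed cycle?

A vertex is on a directed cycle iff it belongs to a strongly connected component of size ≥ 2 (or has a self-loop).
The vertices on cycles are {CS120, CS230, CS250, CS301, CS330, CS340} — 6 in total.

6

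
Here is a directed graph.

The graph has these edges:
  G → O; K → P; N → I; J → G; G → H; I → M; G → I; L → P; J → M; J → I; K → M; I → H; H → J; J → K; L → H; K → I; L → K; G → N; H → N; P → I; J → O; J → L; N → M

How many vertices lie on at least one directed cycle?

A vertex is on a directed cycle iff it belongs to a strongly connected component of size ≥ 2 (or has a self-loop).
The vertices on cycles are {G, H, I, J, K, L, N, P} — 8 in total.

8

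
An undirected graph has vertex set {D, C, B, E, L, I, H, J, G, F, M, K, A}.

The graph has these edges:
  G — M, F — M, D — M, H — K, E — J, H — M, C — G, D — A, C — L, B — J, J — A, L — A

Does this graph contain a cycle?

Yes

DFS, tracking each vertex's parent; an edge to a visited non-parent vertex closes a cycle.
Start from I:
visit I (parent –)
visit D (parent –)
  visit M (parent D)
    visit H (parent M)
      visit K (parent H)
        K–H: parent, skip
      H–M: parent, skip
    visit F (parent M)
      F–M: parent, skip
    M–D: parent, skip
    visit G (parent M)
      visit C (parent G)
        visit L (parent C)
          visit A (parent L)
            A–L: parent, skip
            A–D: D visited and ≠ parent → cycle
Cycle: D – M – G – C – L – A – D.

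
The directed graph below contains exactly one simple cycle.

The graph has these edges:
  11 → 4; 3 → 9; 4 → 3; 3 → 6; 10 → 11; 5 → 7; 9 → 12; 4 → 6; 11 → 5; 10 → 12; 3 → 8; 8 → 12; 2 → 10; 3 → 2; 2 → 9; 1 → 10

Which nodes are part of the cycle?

DFS with gray/black marking from 10:
10 gray
  11 gray
    4 gray
      6 gray
      6 black
      3 gray
        3→6: 6 black — skip
        2 gray
          2→10: 10 is gray → back edge
Back edge closes the cycle 10 → 11 → 4 → 3 → 2 → 10; its vertices are {2, 3, 4, 10, 11}.

2, 3, 4, 10, 11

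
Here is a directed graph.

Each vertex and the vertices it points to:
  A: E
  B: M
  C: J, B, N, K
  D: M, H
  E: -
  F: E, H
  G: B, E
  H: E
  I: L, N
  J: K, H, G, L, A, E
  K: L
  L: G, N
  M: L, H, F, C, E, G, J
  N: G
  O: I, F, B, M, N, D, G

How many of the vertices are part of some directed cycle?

8

A vertex is on a directed cycle iff it belongs to a strongly connected component of size ≥ 2 (or has a self-loop).
The vertices on cycles are {B, C, G, J, K, L, M, N} — 8 in total.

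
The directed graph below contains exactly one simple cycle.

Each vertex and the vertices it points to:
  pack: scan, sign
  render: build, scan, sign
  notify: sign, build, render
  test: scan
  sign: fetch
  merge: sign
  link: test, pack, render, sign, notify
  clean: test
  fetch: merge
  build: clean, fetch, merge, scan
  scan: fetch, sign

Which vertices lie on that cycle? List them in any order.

sign, fetch, merge

DFS with gray/black marking from merge:
merge gray
  sign gray
    fetch gray
      fetch→merge: merge is gray → back edge
Back edge closes the cycle merge → sign → fetch → merge; its vertices are {sign, fetch, merge}.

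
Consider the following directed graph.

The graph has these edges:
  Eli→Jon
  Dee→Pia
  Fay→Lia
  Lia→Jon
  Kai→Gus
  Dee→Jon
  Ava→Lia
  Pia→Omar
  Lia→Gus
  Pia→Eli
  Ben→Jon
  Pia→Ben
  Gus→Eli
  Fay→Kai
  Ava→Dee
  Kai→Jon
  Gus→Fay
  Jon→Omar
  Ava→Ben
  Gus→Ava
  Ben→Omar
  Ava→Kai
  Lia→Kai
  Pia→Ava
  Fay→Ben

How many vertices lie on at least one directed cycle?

7

A vertex is on a directed cycle iff it belongs to a strongly connected component of size ≥ 2 (or has a self-loop).
The vertices on cycles are {Ava, Dee, Fay, Gus, Kai, Lia, Pia} — 7 in total.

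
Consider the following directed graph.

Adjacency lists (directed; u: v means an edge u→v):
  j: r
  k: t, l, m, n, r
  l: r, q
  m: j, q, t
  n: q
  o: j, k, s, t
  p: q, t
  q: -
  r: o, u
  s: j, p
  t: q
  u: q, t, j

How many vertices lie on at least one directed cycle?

8

A vertex is on a directed cycle iff it belongs to a strongly connected component of size ≥ 2 (or has a self-loop).
The vertices on cycles are {j, k, l, m, o, r, s, u} — 8 in total.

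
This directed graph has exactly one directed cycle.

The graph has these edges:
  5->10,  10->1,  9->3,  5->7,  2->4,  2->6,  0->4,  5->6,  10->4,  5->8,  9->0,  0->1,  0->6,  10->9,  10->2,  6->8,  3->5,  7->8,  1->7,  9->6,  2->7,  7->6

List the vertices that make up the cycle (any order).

DFS with gray/black marking from 10:
10 gray
  4 gray
  4 black
  1 gray
    7 gray
      6 gray
        8 gray
        8 black
      6 black
      7→8: 8 black — skip
    7 black
  1 black
  2 gray
    2→7: 7 black — skip
    2→6: 6 black — skip
    2→4: 4 black — skip
  2 black
  9 gray
    0 gray
      0→4: 4 black — skip
      0→6: 6 black — skip
      0→1: 1 black — skip
    0 black
    3 gray
      5 gray
        5→8: 8 black — skip
        5→10: 10 is gray → back edge
Back edge closes the cycle 10 → 9 → 3 → 5 → 10; its vertices are {3, 5, 9, 10}.

3, 5, 9, 10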